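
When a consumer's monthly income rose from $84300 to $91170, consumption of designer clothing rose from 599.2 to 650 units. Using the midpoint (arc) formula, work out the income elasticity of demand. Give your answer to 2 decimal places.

ΔQ = 650 − 599.2 = 50.8; midpoint Q̄ = (599.2 + 650)/2 = 624.6.
ΔI = 91170 − 84300 = 6870; midpoint Ī = (84300 + 91170)/2 = 87735.
η = (ΔQ/Q̄) ÷ (ΔI/Ī) = (50.8/624.6) ÷ (6870/87735) = 1.04.

1.04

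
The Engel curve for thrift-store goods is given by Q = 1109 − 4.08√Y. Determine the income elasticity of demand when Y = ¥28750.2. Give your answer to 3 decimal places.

At Y = 28750.2: Q = 417.200.
dQ/dY = -4.08/(2√Y) = -0.0120312 at this income.
η = (dQ/dY)·(Y/Q) = -0.0120312 × (28750.2/417.200) = -0.829.

-0.829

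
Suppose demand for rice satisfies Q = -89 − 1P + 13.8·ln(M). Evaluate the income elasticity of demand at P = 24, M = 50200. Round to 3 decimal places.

0.379

At P = 24, M = 50200: Q = 36.368.
Holding P constant, ∂Q/∂M = 13.8/M = 0.0002749.
η_M = (∂Q/∂M)·(M/Q) = 0.0002749 × (50200/36.368) = 0.379.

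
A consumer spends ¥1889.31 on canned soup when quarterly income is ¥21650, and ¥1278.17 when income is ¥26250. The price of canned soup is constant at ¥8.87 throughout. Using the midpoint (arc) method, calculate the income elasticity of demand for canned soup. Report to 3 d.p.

-2.009

With a constant price, Q₁ = 1889.31/8.87 = 213.000 and Q₂ = 1278.17/8.87 = 144.100 (equivalently, work directly with expenditure since P cancels).
Midpoint %ΔQ = (1278.17 − 1889.31)/1583.74 = -0.38588; midpoint %ΔI = (26250 − 21650)/23950 = 0.19207.
η = -0.38588 / 0.19207 = -2.009.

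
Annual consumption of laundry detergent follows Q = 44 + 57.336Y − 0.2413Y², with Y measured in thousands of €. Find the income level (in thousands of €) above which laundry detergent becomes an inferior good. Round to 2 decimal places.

dQ/dY = 57.336 − 0.4826Y.
The good is inferior where dQ/dY < 0. Setting dQ/dY = 0 gives Y = 57.336 / 0.4826 = 118.81.

118.81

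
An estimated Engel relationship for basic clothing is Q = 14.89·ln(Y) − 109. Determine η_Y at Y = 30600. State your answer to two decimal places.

At Y = 30600: Q = 44.795.
dQ/dY = 14.89/Y = 0.000486601 at this income.
η = (dQ/dY)·(Y/Q) = 0.000486601 × (30600/44.795) = 0.33.

0.33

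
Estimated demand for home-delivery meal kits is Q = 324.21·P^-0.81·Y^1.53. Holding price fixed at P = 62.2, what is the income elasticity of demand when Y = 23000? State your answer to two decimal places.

For a multiplicative demand Q = A·P^α·Y^β, the income elasticity is β everywhere.
Here β = 1.53, so η = 1.53.

1.53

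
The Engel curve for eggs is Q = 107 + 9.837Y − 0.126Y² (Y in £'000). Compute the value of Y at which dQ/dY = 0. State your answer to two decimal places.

dQ/dY = 9.837 − 0.252Y.
The good is inferior where dQ/dY < 0. Setting dQ/dY = 0 gives Y = 9.837 / 0.252 = 39.04.

39.04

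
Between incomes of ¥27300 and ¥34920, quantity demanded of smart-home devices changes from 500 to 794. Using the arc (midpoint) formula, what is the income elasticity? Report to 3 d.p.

1.855

ΔQ = 794 − 500 = 294; midpoint Q̄ = (500 + 794)/2 = 647.
ΔI = 34920 − 27300 = 7620; midpoint Ī = (27300 + 34920)/2 = 31110.
η = (ΔQ/Q̄) ÷ (ΔI/Ī) = (294/647) ÷ (7620/31110) = 1.855.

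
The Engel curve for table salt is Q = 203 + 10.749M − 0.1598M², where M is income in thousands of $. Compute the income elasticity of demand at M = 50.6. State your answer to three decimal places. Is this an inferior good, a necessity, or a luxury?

At M = 50.6: Q = 337.7539.
dQ/dM = 10.749 − 0.3196M = -5.42276.
η = (dQ/dM)·(M/Q) = -5.42276 × (50.6/337.7539) = -0.812.
η < 0 ⇒ inferior good.

-0.812 (inferior good)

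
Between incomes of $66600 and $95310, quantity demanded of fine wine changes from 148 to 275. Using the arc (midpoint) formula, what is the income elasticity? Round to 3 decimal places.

ΔQ = 275 − 148 = 127; midpoint Q̄ = (148 + 275)/2 = 211.5.
ΔI = 95310 − 66600 = 28710; midpoint Ī = (66600 + 95310)/2 = 80955.
η = (ΔQ/Q̄) ÷ (ΔI/Ī) = (127/211.5) ÷ (28710/80955) = 1.693.

1.693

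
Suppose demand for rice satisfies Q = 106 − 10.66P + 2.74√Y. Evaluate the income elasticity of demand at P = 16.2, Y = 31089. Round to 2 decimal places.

At P = 16.2, Y = 31089: Q = 416.427.
Holding P constant, ∂Q/∂Y = 2.74/(2√Y) = 0.00776993.
η_Y = (∂Q/∂Y)·(Y/Q) = 0.00776993 × (31089/416.427) = 0.58.

0.58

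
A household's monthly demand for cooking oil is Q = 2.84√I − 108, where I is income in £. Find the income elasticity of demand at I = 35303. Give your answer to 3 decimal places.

At I = 35303: Q = 425.610.
dQ/dI = 2.84/(2√I) = 0.00755758 at this income.
η = (dQ/dI)·(I/Q) = 0.00755758 × (35303/425.610) = 0.627.

0.627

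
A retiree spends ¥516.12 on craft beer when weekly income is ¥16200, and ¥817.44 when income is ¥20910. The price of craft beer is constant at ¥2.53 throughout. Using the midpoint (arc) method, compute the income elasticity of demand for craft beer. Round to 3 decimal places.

1.780

With a constant price, Q₁ = 516.12/2.53 = 204.000 and Q₂ = 817.44/2.53 = 323.099 (equivalently, work directly with expenditure since P cancels).
Midpoint %ΔQ = (817.44 − 516.12)/666.78 = 0.45190; midpoint %ΔI = (20910 − 16200)/18555 = 0.25384.
η = 0.45190 / 0.25384 = 1.780.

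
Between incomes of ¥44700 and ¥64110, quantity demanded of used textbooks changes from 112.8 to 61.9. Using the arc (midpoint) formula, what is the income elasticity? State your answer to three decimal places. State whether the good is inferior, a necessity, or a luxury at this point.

ΔQ = 61.9 − 112.8 = -50.9; midpoint Q̄ = (112.8 + 61.9)/2 = 87.35.
ΔI = 64110 − 44700 = 19410; midpoint Ī = (44700 + 64110)/2 = 54405.
η = (ΔQ/Q̄) ÷ (ΔI/Ī) = (-50.9/87.35) ÷ (19410/54405) = -1.633.
η < 0 ⇒ inferior good.

-1.633 (inferior good)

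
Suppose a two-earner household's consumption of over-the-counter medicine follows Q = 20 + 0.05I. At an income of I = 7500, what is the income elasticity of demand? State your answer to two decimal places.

0.95

At I = 7500: Q = 395.000.
dQ/dI = 0.05.
η = (dQ/dI)·(I/Q) = 0.05 × (7500/395.000) = 0.95.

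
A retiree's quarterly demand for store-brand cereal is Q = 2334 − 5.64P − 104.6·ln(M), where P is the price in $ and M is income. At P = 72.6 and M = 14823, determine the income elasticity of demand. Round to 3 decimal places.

-0.114

At P = 72.6, M = 14823: Q = 919.964.
Holding P constant, ∂Q/∂M = -104.6/M = -0.0070566.
η_M = (∂Q/∂M)·(M/Q) = -0.0070566 × (14823/919.964) = -0.114.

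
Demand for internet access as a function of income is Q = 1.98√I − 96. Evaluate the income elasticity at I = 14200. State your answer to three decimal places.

At I = 14200: Q = 139.944.
dQ/dI = 1.98/(2√I) = 0.0083079 at this income.
η = (dQ/dI)·(I/Q) = 0.0083079 × (14200/139.944) = 0.843.

0.843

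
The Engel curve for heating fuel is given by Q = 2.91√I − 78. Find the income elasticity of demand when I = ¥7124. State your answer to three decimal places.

0.733

At I = 7124: Q = 167.615.
dQ/dI = 2.91/(2√I) = 0.0172386 at this income.
η = (dQ/dI)·(I/Q) = 0.0172386 × (7124/167.615) = 0.733.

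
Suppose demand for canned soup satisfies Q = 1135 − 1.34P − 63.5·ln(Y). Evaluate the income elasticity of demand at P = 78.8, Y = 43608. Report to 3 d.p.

At P = 78.8, Y = 43608: Q = 351.038.
Holding P constant, ∂Q/∂Y = -63.5/Y = -0.00145615.
η_Y = (∂Q/∂Y)·(Y/Q) = -0.00145615 × (43608/351.038) = -0.181.

-0.181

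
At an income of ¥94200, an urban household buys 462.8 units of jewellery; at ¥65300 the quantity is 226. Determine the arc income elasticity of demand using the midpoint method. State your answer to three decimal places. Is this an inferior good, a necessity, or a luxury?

ΔQ = 226 − 462.8 = -236.8; midpoint Q̄ = (462.8 + 226)/2 = 344.4.
ΔI = 65300 − 94200 = -28900; midpoint Ī = (94200 + 65300)/2 = 79750.
η = (ΔQ/Q̄) ÷ (ΔI/Ī) = (-236.8/344.4) ÷ (-28900/79750) = 1.897.
η > 1 ⇒ luxury.

1.897 (luxury)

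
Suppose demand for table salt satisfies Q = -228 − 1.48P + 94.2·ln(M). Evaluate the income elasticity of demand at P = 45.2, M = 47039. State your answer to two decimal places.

0.13

At P = 45.2, M = 47039: Q = 718.577.
Holding P constant, ∂Q/∂M = 94.2/M = 0.00200259.
η_M = (∂Q/∂M)·(M/Q) = 0.00200259 × (47039/718.577) = 0.13.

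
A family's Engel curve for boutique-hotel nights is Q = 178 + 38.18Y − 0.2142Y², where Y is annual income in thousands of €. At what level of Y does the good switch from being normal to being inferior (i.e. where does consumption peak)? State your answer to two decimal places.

89.12

dQ/dY = 38.18 − 0.4284Y.
The good is inferior where dQ/dY < 0. Setting dQ/dY = 0 gives Y = 38.18 / 0.4284 = 89.12.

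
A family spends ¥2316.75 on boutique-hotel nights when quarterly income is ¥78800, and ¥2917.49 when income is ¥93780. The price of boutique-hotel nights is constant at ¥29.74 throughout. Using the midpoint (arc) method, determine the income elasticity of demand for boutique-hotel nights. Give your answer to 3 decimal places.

1.322

With a constant price, Q₁ = 2316.75/29.74 = 77.900 and Q₂ = 2917.49/29.74 = 98.100 (equivalently, work directly with expenditure since P cancels).
Midpoint %ΔQ = (2917.49 − 2316.75)/2617.12 = 0.22954; midpoint %ΔI = (93780 − 78800)/86290 = 0.17360.
η = 0.22954 / 0.17360 = 1.322.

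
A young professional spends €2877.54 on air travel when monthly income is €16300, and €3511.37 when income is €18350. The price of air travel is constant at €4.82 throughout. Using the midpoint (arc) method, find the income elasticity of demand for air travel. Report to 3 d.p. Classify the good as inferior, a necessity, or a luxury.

1.677 (luxury)

With a constant price, Q₁ = 2877.54/4.82 = 597.000 and Q₂ = 3511.37/4.82 = 728.500 (equivalently, work directly with expenditure since P cancels).
Midpoint %ΔQ = (3511.37 − 2877.54)/3194.46 = 0.19842; midpoint %ΔI = (18350 − 16300)/17325 = 0.11833.
η = 0.19842 / 0.11833 = 1.677.
η > 1 ⇒ luxury.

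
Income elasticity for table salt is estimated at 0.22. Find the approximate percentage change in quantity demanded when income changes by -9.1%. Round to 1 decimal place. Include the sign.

%ΔQ ≈ η × %ΔI = 0.22 × (-9.1%) = -2.0%.

-2.0%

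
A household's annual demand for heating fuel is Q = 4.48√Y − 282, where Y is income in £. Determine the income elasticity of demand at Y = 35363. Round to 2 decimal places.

At Y = 35363: Q = 560.466.
dQ/dY = 4.48/(2√Y) = 0.0119117 at this income.
η = (dQ/dY)·(Y/Q) = 0.0119117 × (35363/560.466) = 0.75.

0.75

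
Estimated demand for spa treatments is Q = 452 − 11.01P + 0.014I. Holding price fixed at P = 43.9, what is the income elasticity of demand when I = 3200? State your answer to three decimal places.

3.328

At P = 43.9, I = 3200: Q = 13.461.
Holding P constant, ∂Q/∂I = 0.014.
η_I = (∂Q/∂I)·(I/Q) = 0.014 × (3200/13.461) = 3.328.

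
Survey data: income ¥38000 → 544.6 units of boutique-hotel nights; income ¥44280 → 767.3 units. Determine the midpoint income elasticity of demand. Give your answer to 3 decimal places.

2.224

ΔQ = 767.3 − 544.6 = 222.7; midpoint Q̄ = (544.6 + 767.3)/2 = 655.95.
ΔI = 44280 − 38000 = 6280; midpoint Ī = (38000 + 44280)/2 = 41140.
η = (ΔQ/Q̄) ÷ (ΔI/Ī) = (222.7/655.95) ÷ (6280/41140) = 2.224.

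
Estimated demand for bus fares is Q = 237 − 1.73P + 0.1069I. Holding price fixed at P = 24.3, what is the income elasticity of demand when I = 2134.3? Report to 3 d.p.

0.539

At P = 24.3, I = 2134.3: Q = 423.118.
Holding P constant, ∂Q/∂I = 0.1069.
η_I = (∂Q/∂I)·(I/Q) = 0.1069 × (2134.3/423.118) = 0.539.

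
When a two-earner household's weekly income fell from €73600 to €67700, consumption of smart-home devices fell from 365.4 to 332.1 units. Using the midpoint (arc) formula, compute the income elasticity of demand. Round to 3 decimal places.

1.143

ΔQ = 332.1 − 365.4 = -33.3; midpoint Q̄ = (365.4 + 332.1)/2 = 348.75.
ΔI = 67700 − 73600 = -5900; midpoint Ī = (73600 + 67700)/2 = 70650.
η = (ΔQ/Q̄) ÷ (ΔI/Ī) = (-33.3/348.75) ÷ (-5900/70650) = 1.143.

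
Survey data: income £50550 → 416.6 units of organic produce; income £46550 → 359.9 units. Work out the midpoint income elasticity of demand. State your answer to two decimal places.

ΔQ = 359.9 − 416.6 = -56.7; midpoint Q̄ = (416.6 + 359.9)/2 = 388.25.
ΔI = 46550 − 50550 = -4000; midpoint Ī = (50550 + 46550)/2 = 48550.
η = (ΔQ/Q̄) ÷ (ΔI/Ī) = (-56.7/388.25) ÷ (-4000/48550) = 1.77.

1.77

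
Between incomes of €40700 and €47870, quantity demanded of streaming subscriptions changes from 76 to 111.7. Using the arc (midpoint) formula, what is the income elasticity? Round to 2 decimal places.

ΔQ = 111.7 − 76 = 35.7; midpoint Q̄ = (76 + 111.7)/2 = 93.85.
ΔI = 47870 − 40700 = 7170; midpoint Ī = (40700 + 47870)/2 = 44285.
η = (ΔQ/Q̄) ÷ (ΔI/Ī) = (35.7/93.85) ÷ (7170/44285) = 2.35.

2.35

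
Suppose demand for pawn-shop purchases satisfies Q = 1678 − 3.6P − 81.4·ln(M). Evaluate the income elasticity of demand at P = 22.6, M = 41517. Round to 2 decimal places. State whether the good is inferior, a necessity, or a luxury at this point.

-0.11 (inferior good)

At P = 22.6, M = 41517: Q = 731.044.
Holding P constant, ∂Q/∂M = -81.4/M = -0.00196064.
η_M = (∂Q/∂M)·(M/Q) = -0.00196064 × (41517/731.044) = -0.11.
Since η < 0, this is an inferior good.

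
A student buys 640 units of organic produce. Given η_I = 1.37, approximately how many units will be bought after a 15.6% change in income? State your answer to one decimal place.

%ΔQ ≈ η × %ΔI = 1.37 × 15.6% = 21.372%.
New Q ≈ 640 × (1 + 0.21372) = 776.8.

776.8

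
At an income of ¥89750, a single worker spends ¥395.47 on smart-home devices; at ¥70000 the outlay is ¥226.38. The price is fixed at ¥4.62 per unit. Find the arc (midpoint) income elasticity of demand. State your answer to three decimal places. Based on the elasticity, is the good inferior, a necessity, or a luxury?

2.199 (luxury)

With a constant price, Q₁ = 395.47/4.62 = 85.600 and Q₂ = 226.38/4.62 = 49.000 (equivalently, work directly with expenditure since P cancels).
Midpoint %ΔQ = (226.38 − 395.47)/310.93 = -0.54383; midpoint %ΔI = (70000 − 89750)/79875 = -0.24726.
η = -0.54383 / -0.24726 = 2.199.
η > 1 ⇒ luxury.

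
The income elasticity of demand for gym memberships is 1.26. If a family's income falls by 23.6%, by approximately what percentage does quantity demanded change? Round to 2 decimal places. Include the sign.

%ΔQ ≈ η × %ΔI = 1.26 × (-23.6%) = -29.74%.

-29.74%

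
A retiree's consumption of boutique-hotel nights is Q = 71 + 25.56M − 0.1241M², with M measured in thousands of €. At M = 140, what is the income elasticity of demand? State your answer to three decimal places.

-1.057

At M = 140: Q = 1217.0400.
dQ/dM = 25.56 − 0.2482M = -9.18800.
η = (dQ/dM)·(M/Q) = -9.18800 × (140/1217.0400) = -1.057.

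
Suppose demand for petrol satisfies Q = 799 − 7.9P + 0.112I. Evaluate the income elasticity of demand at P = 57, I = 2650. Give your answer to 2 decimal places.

At P = 57, I = 2650: Q = 645.500.
Holding P constant, ∂Q/∂I = 0.112.
η_I = (∂Q/∂I)·(I/Q) = 0.112 × (2650/645.500) = 0.46.

0.46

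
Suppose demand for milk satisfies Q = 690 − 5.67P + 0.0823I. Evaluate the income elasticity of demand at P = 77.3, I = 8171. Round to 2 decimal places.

At P = 77.3, I = 8171: Q = 924.182.
Holding P constant, ∂Q/∂I = 0.0823.
η_I = (∂Q/∂I)·(I/Q) = 0.0823 × (8171/924.182) = 0.73.

0.73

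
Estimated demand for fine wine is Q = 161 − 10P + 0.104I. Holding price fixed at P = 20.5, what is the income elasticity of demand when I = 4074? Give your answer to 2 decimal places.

At P = 20.5, I = 4074: Q = 379.696.
Holding P constant, ∂Q/∂I = 0.104.
η_I = (∂Q/∂I)·(I/Q) = 0.104 × (4074/379.696) = 1.12.

1.12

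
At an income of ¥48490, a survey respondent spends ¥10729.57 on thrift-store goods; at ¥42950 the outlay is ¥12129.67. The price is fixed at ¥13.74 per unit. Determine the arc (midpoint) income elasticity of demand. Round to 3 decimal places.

With a constant price, Q₁ = 10729.57/13.74 = 780.900 and Q₂ = 12129.67/13.74 = 882.800 (equivalently, work directly with expenditure since P cancels).
Midpoint %ΔQ = (12129.67 − 10729.57)/11429.62 = 0.12250; midpoint %ΔI = (42950 − 48490)/45720 = -0.12117.
η = 0.12250 / -0.12117 = -1.011.

-1.011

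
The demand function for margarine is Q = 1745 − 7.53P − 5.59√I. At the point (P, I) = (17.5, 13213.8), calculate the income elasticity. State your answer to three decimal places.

-0.331

At P = 17.5, I = 13213.8: Q = 970.647.
Holding P constant, ∂Q/∂I = -5.59/(2√I) = -0.0243146.
η_I = (∂Q/∂I)·(I/Q) = -0.0243146 × (13213.8/970.647) = -0.331.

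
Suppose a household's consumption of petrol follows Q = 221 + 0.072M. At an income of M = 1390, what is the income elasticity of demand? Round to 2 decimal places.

0.31

At M = 1390: Q = 321.080.
dQ/dM = 0.072.
η = (dQ/dM)·(M/Q) = 0.072 × (1390/321.080) = 0.31.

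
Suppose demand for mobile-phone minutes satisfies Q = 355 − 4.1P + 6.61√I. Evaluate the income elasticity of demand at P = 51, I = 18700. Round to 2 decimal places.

0.43

At P = 51, I = 18700: Q = 1049.804.
Holding P constant, ∂Q/∂I = 6.61/(2√I) = 0.0241686.
η_I = (∂Q/∂I)·(I/Q) = 0.0241686 × (18700/1049.804) = 0.43.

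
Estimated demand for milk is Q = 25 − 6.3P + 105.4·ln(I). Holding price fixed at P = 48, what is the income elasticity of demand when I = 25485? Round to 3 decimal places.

0.133

At P = 48, I = 25485: Q = 791.972.
Holding P constant, ∂Q/∂I = 105.4/I = 0.00413577.
η_I = (∂Q/∂I)·(I/Q) = 0.00413577 × (25485/791.972) = 0.133.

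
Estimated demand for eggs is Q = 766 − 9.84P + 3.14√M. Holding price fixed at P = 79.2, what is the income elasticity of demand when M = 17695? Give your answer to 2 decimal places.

At P = 79.2, M = 17695: Q = 404.363.
Holding P constant, ∂Q/∂M = 3.14/(2√M) = 0.0118025.
η_M = (∂Q/∂M)·(M/Q) = 0.0118025 × (17695/404.363) = 0.52.

0.52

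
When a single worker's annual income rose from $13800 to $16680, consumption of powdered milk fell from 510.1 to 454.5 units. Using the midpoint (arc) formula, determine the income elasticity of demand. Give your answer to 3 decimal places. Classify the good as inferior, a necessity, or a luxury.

-0.610 (inferior good)

ΔQ = 454.5 − 510.1 = -55.6; midpoint Q̄ = (510.1 + 454.5)/2 = 482.3.
ΔI = 16680 − 13800 = 2880; midpoint Ī = (13800 + 16680)/2 = 15240.
η = (ΔQ/Q̄) ÷ (ΔI/Ī) = (-55.6/482.3) ÷ (2880/15240) = -0.610.
η < 0 ⇒ inferior good.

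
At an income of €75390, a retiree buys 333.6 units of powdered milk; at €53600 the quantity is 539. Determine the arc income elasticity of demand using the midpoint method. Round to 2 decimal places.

ΔQ = 539 − 333.6 = 205.4; midpoint Q̄ = (333.6 + 539)/2 = 436.3.
ΔI = 53600 − 75390 = -21790; midpoint Ī = (75390 + 53600)/2 = 64495.
η = (ΔQ/Q̄) ÷ (ΔI/Ī) = (205.4/436.3) ÷ (-21790/64495) = -1.39.

-1.39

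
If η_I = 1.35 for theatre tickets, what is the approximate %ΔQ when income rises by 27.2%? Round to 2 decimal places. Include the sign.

%ΔQ ≈ η × %ΔI = 1.35 × 27.2% = 36.72%.

36.72%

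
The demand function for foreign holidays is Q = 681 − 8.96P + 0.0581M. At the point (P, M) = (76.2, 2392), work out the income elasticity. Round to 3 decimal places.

1.013

At P = 76.2, M = 2392: Q = 137.223.
Holding P constant, ∂Q/∂M = 0.0581.
η_M = (∂Q/∂M)·(M/Q) = 0.0581 × (2392/137.223) = 1.013.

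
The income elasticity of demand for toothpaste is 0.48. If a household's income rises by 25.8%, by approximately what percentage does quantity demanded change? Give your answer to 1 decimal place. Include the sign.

%ΔQ ≈ η × %ΔI = 0.48 × 25.8% = 12.4%.

12.4%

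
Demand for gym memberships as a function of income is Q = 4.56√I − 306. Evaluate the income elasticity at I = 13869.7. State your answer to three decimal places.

At I = 13869.7: Q = 231.030.
dQ/dI = 4.56/(2√I) = 0.0193598 at this income.
η = (dQ/dI)·(I/Q) = 0.0193598 × (13869.7/231.030) = 1.162.

1.162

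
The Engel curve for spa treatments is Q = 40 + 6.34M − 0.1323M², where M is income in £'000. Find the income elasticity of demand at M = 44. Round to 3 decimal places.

-3.713

At M = 44: Q = 62.8272.
dQ/dM = 6.34 − 0.2646M = -5.30240.
η = (dQ/dM)·(M/Q) = -5.30240 × (44/62.8272) = -3.713.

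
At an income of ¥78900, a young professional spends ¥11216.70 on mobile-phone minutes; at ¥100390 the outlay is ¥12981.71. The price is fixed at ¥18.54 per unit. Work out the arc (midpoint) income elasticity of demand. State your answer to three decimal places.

With a constant price, Q₁ = 11216.70/18.54 = 605.000 and Q₂ = 12981.71/18.54 = 700.200 (equivalently, work directly with expenditure since P cancels).
Midpoint %ΔQ = (12981.71 − 11216.70)/12099.21 = 0.14588; midpoint %ΔI = (100390 − 78900)/89645 = 0.23972.
η = 0.14588 / 0.23972 = 0.609.

0.609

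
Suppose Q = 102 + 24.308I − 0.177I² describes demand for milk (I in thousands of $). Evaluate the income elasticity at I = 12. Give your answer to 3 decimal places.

At I = 12: Q = 368.2080.
dQ/dI = 24.308 − 0.354I = 20.06000.
η = (dQ/dI)·(I/Q) = 20.06000 × (12/368.2080) = 0.654.

0.654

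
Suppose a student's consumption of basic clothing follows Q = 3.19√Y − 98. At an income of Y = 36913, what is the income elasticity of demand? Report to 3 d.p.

0.595

At Y = 36913: Q = 514.887.
dQ/dY = 3.19/(2√Y) = 0.00830178 at this income.
η = (dQ/dY)·(Y/Q) = 0.00830178 × (36913/514.887) = 0.595.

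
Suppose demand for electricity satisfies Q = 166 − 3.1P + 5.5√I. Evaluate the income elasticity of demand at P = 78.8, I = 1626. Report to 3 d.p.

0.773

At P = 78.8, I = 1626: Q = 143.500.
Holding P constant, ∂Q/∂I = 5.5/(2√I) = 0.0681981.
η_I = (∂Q/∂I)·(I/Q) = 0.0681981 × (1626/143.500) = 0.773.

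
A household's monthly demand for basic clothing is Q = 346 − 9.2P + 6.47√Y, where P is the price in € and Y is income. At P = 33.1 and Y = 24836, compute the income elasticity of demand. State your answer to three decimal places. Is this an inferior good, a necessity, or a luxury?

At P = 33.1, Y = 24836: Q = 1061.116.
Holding P constant, ∂Q/∂Y = 6.47/(2√Y) = 0.0205274.
η_Y = (∂Q/∂Y)·(Y/Q) = 0.0205274 × (24836/1061.116) = 0.480.
Since 0 < η < 1, this is a necessity.

0.480 (necessity)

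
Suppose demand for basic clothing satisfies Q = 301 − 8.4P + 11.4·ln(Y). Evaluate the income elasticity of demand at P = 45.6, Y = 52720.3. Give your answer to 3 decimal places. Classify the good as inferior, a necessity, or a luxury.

At P = 45.6, Y = 52720.3: Q = 41.909.
Holding P constant, ∂Q/∂Y = 11.4/Y = 0.000216235.
η_Y = (∂Q/∂Y)·(Y/Q) = 0.000216235 × (52720.3/41.909) = 0.272.
Since 0 < η < 1, this is a necessity.

0.272 (necessity)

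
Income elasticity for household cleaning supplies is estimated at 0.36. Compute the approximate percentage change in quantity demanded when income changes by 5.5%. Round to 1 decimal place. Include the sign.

%ΔQ ≈ η × %ΔI = 0.36 × 5.5% = 2.0%.

2.0%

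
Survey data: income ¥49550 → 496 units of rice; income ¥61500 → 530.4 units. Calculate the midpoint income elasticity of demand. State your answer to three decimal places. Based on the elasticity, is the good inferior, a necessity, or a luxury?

ΔQ = 530.4 − 496 = 34.4; midpoint Q̄ = (496 + 530.4)/2 = 513.2.
ΔI = 61500 − 49550 = 11950; midpoint Ī = (49550 + 61500)/2 = 55525.
η = (ΔQ/Q̄) ÷ (ΔI/Ī) = (34.4/513.2) ÷ (11950/55525) = 0.311.
0 < η < 1 ⇒ necessity.

0.311 (necessity)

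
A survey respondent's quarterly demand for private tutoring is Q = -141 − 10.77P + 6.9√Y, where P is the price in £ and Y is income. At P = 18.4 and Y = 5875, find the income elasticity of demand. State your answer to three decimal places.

At P = 18.4, Y = 5875: Q = 189.707.
Holding P constant, ∂Q/∂Y = 6.9/(2√Y) = 0.0450106.
η_Y = (∂Q/∂Y)·(Y/Q) = 0.0450106 × (5875/189.707) = 1.394.

1.394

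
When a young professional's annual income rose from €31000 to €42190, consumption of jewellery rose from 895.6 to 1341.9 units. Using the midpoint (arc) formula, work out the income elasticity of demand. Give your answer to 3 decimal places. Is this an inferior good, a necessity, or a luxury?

1.305 (luxury)

ΔQ = 1341.9 − 895.6 = 446.3; midpoint Q̄ = (895.6 + 1341.9)/2 = 1118.75.
ΔI = 42190 − 31000 = 11190; midpoint Ī = (31000 + 42190)/2 = 36595.
η = (ΔQ/Q̄) ÷ (ΔI/Ī) = (446.3/1118.75) ÷ (11190/36595) = 1.305.
η > 1 ⇒ luxury.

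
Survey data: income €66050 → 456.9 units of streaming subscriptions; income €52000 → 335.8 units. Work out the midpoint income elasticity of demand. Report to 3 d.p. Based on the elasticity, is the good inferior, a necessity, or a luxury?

1.284 (luxury)

ΔQ = 335.8 − 456.9 = -121.1; midpoint Q̄ = (456.9 + 335.8)/2 = 396.35.
ΔI = 52000 − 66050 = -14050; midpoint Ī = (66050 + 52000)/2 = 59025.
η = (ΔQ/Q̄) ÷ (ΔI/Ī) = (-121.1/396.35) ÷ (-14050/59025) = 1.284.
η > 1 ⇒ luxury.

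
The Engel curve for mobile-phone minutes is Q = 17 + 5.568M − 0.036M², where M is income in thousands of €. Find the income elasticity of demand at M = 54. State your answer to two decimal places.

At M = 54: Q = 212.6960.
dQ/dM = 5.568 − 0.072M = 1.68000.
η = (dQ/dM)·(M/Q) = 1.68000 × (54/212.6960) = 0.43.

0.43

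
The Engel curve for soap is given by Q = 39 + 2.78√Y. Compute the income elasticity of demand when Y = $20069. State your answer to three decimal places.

0.455

At Y = 20069: Q = 432.829.
dQ/dY = 2.78/(2√Y) = 0.00981187 at this income.
η = (dQ/dY)·(Y/Q) = 0.00981187 × (20069/432.829) = 0.455.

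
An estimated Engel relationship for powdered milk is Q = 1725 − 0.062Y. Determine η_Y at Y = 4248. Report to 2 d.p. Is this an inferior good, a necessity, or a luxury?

-0.18 (inferior good)

At Y = 4248: Q = 1461.624.
dQ/dY = −0.062.
η = (dQ/dY)·(Y/Q) = -0.062 × (4248/1461.624) = -0.18.
Since η < 0, the good is an inferior good.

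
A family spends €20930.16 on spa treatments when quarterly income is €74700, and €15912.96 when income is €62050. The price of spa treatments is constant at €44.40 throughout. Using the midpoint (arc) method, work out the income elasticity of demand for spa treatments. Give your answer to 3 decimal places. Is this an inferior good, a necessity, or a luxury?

With a constant price, Q₁ = 20930.16/44.40 = 471.400 and Q₂ = 15912.96/44.40 = 358.400 (equivalently, work directly with expenditure since P cancels).
Midpoint %ΔQ = (15912.96 − 20930.16)/18421.56 = -0.27235; midpoint %ΔI = (62050 − 74700)/68375 = -0.18501.
η = -0.27235 / -0.18501 = 1.472.
η > 1 ⇒ luxury.

1.472 (luxury)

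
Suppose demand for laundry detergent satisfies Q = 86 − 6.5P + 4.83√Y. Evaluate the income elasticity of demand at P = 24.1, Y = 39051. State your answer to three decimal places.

At P = 24.1, Y = 39051: Q = 883.822.
Holding P constant, ∂Q/∂Y = 4.83/(2√Y) = 0.0122208.
η_Y = (∂Q/∂Y)·(Y/Q) = 0.0122208 × (39051/883.822) = 0.540.

0.540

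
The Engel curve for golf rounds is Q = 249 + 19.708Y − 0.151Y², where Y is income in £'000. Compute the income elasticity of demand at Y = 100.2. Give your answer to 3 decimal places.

At Y = 100.2: Q = 707.6956.
dQ/dY = 19.708 − 0.302Y = -10.55240.
η = (dQ/dY)·(Y/Q) = -10.55240 × (100.2/707.6956) = -1.494.

-1.494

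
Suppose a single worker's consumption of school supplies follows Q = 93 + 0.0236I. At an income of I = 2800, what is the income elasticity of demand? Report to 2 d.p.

At I = 2800: Q = 159.080.
dQ/dI = 0.0236.
η = (dQ/dI)·(I/Q) = 0.0236 × (2800/159.080) = 0.42.

0.42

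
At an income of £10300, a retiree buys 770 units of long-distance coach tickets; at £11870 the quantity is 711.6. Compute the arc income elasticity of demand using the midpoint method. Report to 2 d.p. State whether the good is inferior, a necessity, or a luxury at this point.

ΔQ = 711.6 − 770 = -58.4; midpoint Q̄ = (770 + 711.6)/2 = 740.8.
ΔI = 11870 − 10300 = 1570; midpoint Ī = (10300 + 11870)/2 = 11085.
η = (ΔQ/Q̄) ÷ (ΔI/Ī) = (-58.4/740.8) ÷ (1570/11085) = -0.56.
η < 0 ⇒ inferior good.

-0.56 (inferior good)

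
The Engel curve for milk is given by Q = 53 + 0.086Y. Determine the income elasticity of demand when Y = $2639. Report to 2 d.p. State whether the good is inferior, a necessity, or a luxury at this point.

0.81 (necessity)

At Y = 2639: Q = 279.954.
dQ/dY = 0.086.
η = (dQ/dY)·(Y/Q) = 0.086 × (2639/279.954) = 0.81.
Since 0 < η < 1, the good is a necessity.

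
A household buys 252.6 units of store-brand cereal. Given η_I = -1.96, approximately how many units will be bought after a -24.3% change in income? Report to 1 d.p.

372.9

%ΔQ ≈ η × %ΔI = -1.96 × (-24.3%) = 47.628%.
New Q ≈ 252.6 × (1 + 0.47628) = 372.9.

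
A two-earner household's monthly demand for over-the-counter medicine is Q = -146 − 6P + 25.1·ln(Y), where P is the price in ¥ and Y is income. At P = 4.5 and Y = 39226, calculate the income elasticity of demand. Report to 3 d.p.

0.271

At P = 4.5, Y = 39226: Q = 92.485.
Holding P constant, ∂Q/∂Y = 25.1/Y = 0.000639882.
η_Y = (∂Q/∂Y)·(Y/Q) = 0.000639882 × (39226/92.485) = 0.271.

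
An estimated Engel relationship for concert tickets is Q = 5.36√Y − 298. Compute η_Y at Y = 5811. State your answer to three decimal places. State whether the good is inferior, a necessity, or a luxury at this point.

1.847 (luxury)

At Y = 5811: Q = 110.592.
dQ/dY = 5.36/(2√Y) = 0.0351568 at this income.
η = (dQ/dY)·(Y/Q) = 0.0351568 × (5811/110.592) = 1.847.
Since η > 1, the good is a luxury.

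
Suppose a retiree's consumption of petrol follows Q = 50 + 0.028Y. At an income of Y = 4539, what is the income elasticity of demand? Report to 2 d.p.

At Y = 4539: Q = 177.092.
dQ/dY = 0.028.
η = (dQ/dY)·(Y/Q) = 0.028 × (4539/177.092) = 0.72.

0.72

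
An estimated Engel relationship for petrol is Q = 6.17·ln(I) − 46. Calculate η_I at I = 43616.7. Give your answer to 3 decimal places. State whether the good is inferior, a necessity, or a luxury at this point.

At I = 43616.7: Q = 19.915.
dQ/dI = 6.17/I = 0.00014146 at this income.
η = (dQ/dI)·(I/Q) = 0.00014146 × (43616.7/19.915) = 0.310.
Since 0 < η < 1, the good is a necessity.

0.310 (necessity)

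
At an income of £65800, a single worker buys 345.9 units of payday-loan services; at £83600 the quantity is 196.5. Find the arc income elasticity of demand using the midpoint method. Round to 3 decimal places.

ΔQ = 196.5 − 345.9 = -149.4; midpoint Q̄ = (345.9 + 196.5)/2 = 271.2.
ΔI = 83600 − 65800 = 17800; midpoint Ī = (65800 + 83600)/2 = 74700.
η = (ΔQ/Q̄) ÷ (ΔI/Ī) = (-149.4/271.2) ÷ (17800/74700) = -2.312.

-2.312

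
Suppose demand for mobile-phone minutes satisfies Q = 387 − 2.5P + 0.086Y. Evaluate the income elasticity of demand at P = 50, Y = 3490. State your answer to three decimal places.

0.534

At P = 50, Y = 3490: Q = 562.140.
Holding P constant, ∂Q/∂Y = 0.086.
η_Y = (∂Q/∂Y)·(Y/Q) = 0.086 × (3490/562.140) = 0.534.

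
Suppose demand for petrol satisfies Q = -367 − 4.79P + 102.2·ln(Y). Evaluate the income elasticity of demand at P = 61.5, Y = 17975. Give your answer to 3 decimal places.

0.301

At P = 61.5, Y = 17975: Q = 339.642.
Holding P constant, ∂Q/∂Y = 102.2/Y = 0.00568567.
η_Y = (∂Q/∂Y)·(Y/Q) = 0.00568567 × (17975/339.642) = 0.301.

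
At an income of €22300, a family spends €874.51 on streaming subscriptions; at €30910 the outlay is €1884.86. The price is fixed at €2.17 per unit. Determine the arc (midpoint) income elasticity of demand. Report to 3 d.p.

With a constant price, Q₁ = 874.51/2.17 = 403.000 and Q₂ = 1884.86/2.17 = 868.599 (equivalently, work directly with expenditure since P cancels).
Midpoint %ΔQ = (1884.86 − 874.51)/1379.69 = 0.73230; midpoint %ΔI = (30910 − 22300)/26605 = 0.32362.
η = 0.73230 / 0.32362 = 2.263.

2.263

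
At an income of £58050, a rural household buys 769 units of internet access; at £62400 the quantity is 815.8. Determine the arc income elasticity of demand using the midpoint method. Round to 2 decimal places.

0.82

ΔQ = 815.8 − 769 = 46.8; midpoint Q̄ = (769 + 815.8)/2 = 792.4.
ΔI = 62400 − 58050 = 4350; midpoint Ī = (58050 + 62400)/2 = 60225.
η = (ΔQ/Q̄) ÷ (ΔI/Ī) = (46.8/792.4) ÷ (4350/60225) = 0.82.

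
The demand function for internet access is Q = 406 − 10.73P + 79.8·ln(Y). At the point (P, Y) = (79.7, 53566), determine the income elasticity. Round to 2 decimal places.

At P = 79.7, Y = 53566: Q = 419.735.
Holding P constant, ∂Q/∂Y = 79.8/Y = 0.00148975.
η_Y = (∂Q/∂Y)·(Y/Q) = 0.00148975 × (53566/419.735) = 0.19.

0.19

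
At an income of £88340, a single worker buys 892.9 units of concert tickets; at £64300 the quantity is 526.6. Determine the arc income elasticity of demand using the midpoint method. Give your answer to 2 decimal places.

1.64

ΔQ = 526.6 − 892.9 = -366.3; midpoint Q̄ = (892.9 + 526.6)/2 = 709.75.
ΔI = 64300 − 88340 = -24040; midpoint Ī = (88340 + 64300)/2 = 76320.
η = (ΔQ/Q̄) ÷ (ΔI/Ī) = (-366.3/709.75) ÷ (-24040/76320) = 1.64.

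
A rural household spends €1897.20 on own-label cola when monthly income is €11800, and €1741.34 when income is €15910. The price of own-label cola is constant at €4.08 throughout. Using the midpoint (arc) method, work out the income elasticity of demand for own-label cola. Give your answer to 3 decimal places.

-0.289

With a constant price, Q₁ = 1897.20/4.08 = 465.000 and Q₂ = 1741.34/4.08 = 426.799 (equivalently, work directly with expenditure since P cancels).
Midpoint %ΔQ = (1741.34 − 1897.20)/1819.27 = -0.08567; midpoint %ΔI = (15910 − 11800)/13855 = 0.29664.
η = -0.08567 / 0.29664 = -0.289.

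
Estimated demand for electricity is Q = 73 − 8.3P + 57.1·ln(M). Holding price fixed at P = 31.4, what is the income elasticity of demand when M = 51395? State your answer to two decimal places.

At P = 31.4, M = 51395: Q = 431.761.
Holding P constant, ∂Q/∂M = 57.1/M = 0.001111.
η_M = (∂Q/∂M)·(M/Q) = 0.001111 × (51395/431.761) = 0.13.

0.13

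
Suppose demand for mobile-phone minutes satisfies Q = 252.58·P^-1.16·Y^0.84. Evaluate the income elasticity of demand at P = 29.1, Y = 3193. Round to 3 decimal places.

For a multiplicative demand Q = A·P^α·Y^β, the income elasticity is β everywhere.
Here β = 0.84, so η = 0.840.

0.840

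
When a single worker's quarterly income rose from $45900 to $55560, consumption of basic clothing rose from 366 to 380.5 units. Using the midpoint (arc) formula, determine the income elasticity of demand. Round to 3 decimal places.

ΔQ = 380.5 − 366 = 14.5; midpoint Q̄ = (366 + 380.5)/2 = 373.25.
ΔI = 55560 − 45900 = 9660; midpoint Ī = (45900 + 55560)/2 = 50730.
η = (ΔQ/Q̄) ÷ (ΔI/Ī) = (14.5/373.25) ÷ (9660/50730) = 0.204.

0.204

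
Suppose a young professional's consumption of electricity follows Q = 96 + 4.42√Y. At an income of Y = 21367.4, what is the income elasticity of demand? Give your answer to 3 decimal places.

At Y = 21367.4: Q = 742.098.
dQ/dY = 4.42/(2√Y) = 0.0151188 at this income.
η = (dQ/dY)·(Y/Q) = 0.0151188 × (21367.4/742.098) = 0.435.

0.435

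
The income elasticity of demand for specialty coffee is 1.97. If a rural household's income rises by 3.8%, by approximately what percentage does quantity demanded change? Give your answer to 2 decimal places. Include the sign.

%ΔQ ≈ η × %ΔI = 1.97 × 3.8% = 7.49%.

7.49%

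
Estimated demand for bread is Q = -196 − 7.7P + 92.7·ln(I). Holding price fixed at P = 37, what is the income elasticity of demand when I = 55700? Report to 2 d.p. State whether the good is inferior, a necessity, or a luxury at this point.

At P = 37, I = 55700: Q = 532.101.
Holding P constant, ∂Q/∂I = 92.7/I = 0.00166427.
η_I = (∂Q/∂I)·(I/Q) = 0.00166427 × (55700/532.101) = 0.17.
Since 0 < η < 1, this is a necessity.

0.17 (necessity)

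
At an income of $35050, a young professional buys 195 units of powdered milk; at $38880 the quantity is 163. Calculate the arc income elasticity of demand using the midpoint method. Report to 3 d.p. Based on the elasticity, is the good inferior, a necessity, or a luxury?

ΔQ = 163 − 195 = -32; midpoint Q̄ = (195 + 163)/2 = 179.
ΔI = 38880 − 35050 = 3830; midpoint Ī = (35050 + 38880)/2 = 36965.
η = (ΔQ/Q̄) ÷ (ΔI/Ī) = (-32/179) ÷ (3830/36965) = -1.725.
η < 0 ⇒ inferior good.

-1.725 (inferior good)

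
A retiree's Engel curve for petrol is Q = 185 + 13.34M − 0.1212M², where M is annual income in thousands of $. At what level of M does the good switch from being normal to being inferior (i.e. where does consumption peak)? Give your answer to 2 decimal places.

55.03

dQ/dM = 13.34 − 0.2424M.
The good is inferior where dQ/dM < 0. Setting dQ/dM = 0 gives M = 13.34 / 0.2424 = 55.03.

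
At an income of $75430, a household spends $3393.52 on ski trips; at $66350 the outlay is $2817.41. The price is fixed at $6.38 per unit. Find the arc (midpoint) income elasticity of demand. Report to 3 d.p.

With a constant price, Q₁ = 3393.52/6.38 = 531.900 and Q₂ = 2817.41/6.38 = 441.600 (equivalently, work directly with expenditure since P cancels).
Midpoint %ΔQ = (2817.41 − 3393.52)/3105.47 = -0.18551; midpoint %ΔI = (66350 − 75430)/70890 = -0.12809.
η = -0.18551 / -0.12809 = 1.448.

1.448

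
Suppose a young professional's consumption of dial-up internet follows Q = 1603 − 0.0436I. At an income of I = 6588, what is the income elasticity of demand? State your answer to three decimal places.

-0.218

At I = 6588: Q = 1315.763.
dQ/dI = −0.0436.
η = (dQ/dI)·(I/Q) = -0.0436 × (6588/1315.763) = -0.218.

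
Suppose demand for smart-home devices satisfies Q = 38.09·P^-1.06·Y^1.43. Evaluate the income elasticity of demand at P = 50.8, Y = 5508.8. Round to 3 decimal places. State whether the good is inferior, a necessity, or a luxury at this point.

1.430 (luxury)

For a multiplicative demand Q = A·P^α·Y^β, the income elasticity is β everywhere.
Here β = 1.43, so η = 1.430.
Since η > 1, this is a luxury.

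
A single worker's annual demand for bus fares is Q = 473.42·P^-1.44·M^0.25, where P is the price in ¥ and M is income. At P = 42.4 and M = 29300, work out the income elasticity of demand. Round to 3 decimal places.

0.250

For a multiplicative demand Q = A·P^α·M^β, the income elasticity is β everywhere.
Here β = 0.25, so η = 0.250.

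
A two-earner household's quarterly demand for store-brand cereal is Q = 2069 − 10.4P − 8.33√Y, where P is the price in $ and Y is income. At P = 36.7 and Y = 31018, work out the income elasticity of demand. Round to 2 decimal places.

At P = 36.7, Y = 31018: Q = 220.246.
Holding P constant, ∂Q/∂Y = -8.33/(2√Y) = -0.0236487.
η_Y = (∂Q/∂Y)·(Y/Q) = -0.0236487 × (31018/220.246) = -3.33.

-3.33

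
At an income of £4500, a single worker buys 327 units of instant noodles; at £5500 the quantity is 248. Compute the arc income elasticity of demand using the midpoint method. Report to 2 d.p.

-1.37

ΔQ = 248 − 327 = -79; midpoint Q̄ = (327 + 248)/2 = 287.5.
ΔI = 5500 − 4500 = 1000; midpoint Ī = (4500 + 5500)/2 = 5000.
η = (ΔQ/Q̄) ÷ (ΔI/Ī) = (-79/287.5) ÷ (1000/5000) = -1.37.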